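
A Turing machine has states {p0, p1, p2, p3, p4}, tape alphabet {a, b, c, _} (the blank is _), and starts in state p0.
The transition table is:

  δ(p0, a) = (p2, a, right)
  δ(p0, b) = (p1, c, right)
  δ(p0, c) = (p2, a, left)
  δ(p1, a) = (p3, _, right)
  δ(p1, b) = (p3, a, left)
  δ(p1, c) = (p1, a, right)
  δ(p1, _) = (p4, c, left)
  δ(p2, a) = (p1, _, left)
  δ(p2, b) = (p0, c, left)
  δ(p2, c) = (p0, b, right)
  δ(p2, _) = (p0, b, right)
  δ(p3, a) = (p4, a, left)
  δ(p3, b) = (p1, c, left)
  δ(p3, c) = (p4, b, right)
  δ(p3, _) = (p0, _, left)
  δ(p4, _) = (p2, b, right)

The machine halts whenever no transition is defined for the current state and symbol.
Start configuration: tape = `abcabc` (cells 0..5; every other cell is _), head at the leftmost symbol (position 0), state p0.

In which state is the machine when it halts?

p0 | [a]bcabc   read a → write a, move right, go to p2
p2 | a[b]cabc   read b → write c, move left, go to p0
p0 | [a]ccabc   read a → write a, move right, go to p2
p2 | a[c]cabc   read c → write b, move right, go to p0
p0 | ab[c]abc   read c → write a, move left, go to p2
p2 | a[b]aabc   read b → write c, move left, go to p0
p0 | [a]caabc   read a → write a, move right, go to p2
p2 | a[c]aabc   read c → write b, move right, go to p0
p0 | ab[a]abc   read a → write a, move right, go to p2
p2 | aba[a]bc   read a → write _, move left, go to p1
p1 | ab[a]_bc   read a → write _, move right, go to p3
p3 | ab_[_]bc   read _ → write _, move left, go to p0
p0 | ab[_]_bc
No transition is defined for (p0, _); M halts in state p0.

p0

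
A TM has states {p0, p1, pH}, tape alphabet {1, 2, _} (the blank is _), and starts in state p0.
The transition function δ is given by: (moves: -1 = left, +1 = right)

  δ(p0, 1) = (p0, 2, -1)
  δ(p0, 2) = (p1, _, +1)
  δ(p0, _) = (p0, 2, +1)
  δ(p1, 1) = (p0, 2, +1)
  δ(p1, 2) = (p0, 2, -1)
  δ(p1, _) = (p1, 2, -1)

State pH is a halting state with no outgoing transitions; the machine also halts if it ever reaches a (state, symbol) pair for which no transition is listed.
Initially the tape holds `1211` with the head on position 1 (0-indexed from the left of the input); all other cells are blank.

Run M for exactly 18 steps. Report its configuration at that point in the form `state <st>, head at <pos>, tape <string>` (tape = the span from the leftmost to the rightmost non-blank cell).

p0 | 1[2]11__   read 2 → write _, move +1, go to p1
p1 | 1_[1]1__   read 1 → write 2, move +1, go to p0
p0 | 1_2[1]__   read 1 → write 2, move -1, go to p0
p0 | 1_[2]2__   read 2 → write _, move +1, go to p1
p1 | 1__[2]__   read 2 → write 2, move -1, go to p0
p0 | 1_[_]2__   read _ → write 2, move +1, go to p0
p0 | 1_2[2]__   read 2 → write _, move +1, go to p1
p1 | 1_2_[_]_   read _ → write 2, move -1, go to p1
p1 | 1_2[_]2_   read _ → write 2, move -1, go to p1
p1 | 1_[2]22_   read 2 → write 2, move -1, go to p0
p0 | 1[_]222_   read _ → write 2, move +1, go to p0
p0 | 12[2]22_   read 2 → write _, move +1, go to p1
p1 | 12_[2]2_   read 2 → write 2, move -1, go to p0
p0 | 12[_]22_   read _ → write 2, move +1, go to p0
p0 | 122[2]2_   read 2 → write _, move +1, go to p1
p1 | 122_[2]_   read 2 → write 2, move -1, go to p0
p0 | 122[_]2_   read _ → write 2, move +1, go to p0
p0 | 1222[2]_   read 2 → write _, move +1, go to p1
p1 | 1222_[_]
After 18 steps: state p1, head at 5, tape 1222.

state p1, head at 5, tape 1222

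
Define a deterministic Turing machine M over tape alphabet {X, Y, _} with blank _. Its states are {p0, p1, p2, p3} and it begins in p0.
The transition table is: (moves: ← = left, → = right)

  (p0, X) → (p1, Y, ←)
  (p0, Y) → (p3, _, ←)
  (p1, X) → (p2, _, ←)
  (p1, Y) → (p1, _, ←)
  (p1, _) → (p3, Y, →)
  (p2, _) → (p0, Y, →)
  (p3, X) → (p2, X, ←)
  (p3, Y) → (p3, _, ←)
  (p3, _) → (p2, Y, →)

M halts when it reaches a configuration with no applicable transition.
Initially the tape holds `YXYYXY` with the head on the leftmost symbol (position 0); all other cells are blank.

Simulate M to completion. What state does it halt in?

p0

state=p0 head=0 tape=___[Y]XYYXY   (p0,Y)→(p3,_,←)
state=p3 head=-1 tape=__[_]_XYYXY   (p3,_)→(p2,Y,→)
state=p2 head=0 tape=__Y[_]XYYXY   (p2,_)→(p0,Y,→)
state=p0 head=1 tape=__YY[X]YYXY   (p0,X)→(p1,Y,←)
state=p1 head=0 tape=__Y[Y]YYYXY   (p1,Y)→(p1,_,←)
state=p1 head=-1 tape=__[Y]_YYYXY   (p1,Y)→(p1,_,←)
state=p1 head=-2 tape=_[_]__YYYXY   (p1,_)→(p3,Y,→)
state=p3 head=-1 tape=_Y[_]_YYYXY   (p3,_)→(p2,Y,→)
state=p2 head=0 tape=_YY[_]YYYXY   (p2,_)→(p0,Y,→)
state=p0 head=1 tape=_YYY[Y]YYXY   (p0,Y)→(p3,_,←)
state=p3 head=0 tape=_YY[Y]_YYXY   (p3,Y)→(p3,_,←)
state=p3 head=-1 tape=_Y[Y]__YYXY   (p3,Y)→(p3,_,←)
state=p3 head=-2 tape=_[Y]___YYXY   (p3,Y)→(p3,_,←)
state=p3 head=-3 tape=[_]____YYXY   (p3,_)→(p2,Y,→)
state=p2 head=-2 tape=Y[_]___YYXY   (p2,_)→(p0,Y,→)
state=p0 head=-1 tape=YY[_]__YYXY
No transition is defined for (p0, _); M halts in state p0.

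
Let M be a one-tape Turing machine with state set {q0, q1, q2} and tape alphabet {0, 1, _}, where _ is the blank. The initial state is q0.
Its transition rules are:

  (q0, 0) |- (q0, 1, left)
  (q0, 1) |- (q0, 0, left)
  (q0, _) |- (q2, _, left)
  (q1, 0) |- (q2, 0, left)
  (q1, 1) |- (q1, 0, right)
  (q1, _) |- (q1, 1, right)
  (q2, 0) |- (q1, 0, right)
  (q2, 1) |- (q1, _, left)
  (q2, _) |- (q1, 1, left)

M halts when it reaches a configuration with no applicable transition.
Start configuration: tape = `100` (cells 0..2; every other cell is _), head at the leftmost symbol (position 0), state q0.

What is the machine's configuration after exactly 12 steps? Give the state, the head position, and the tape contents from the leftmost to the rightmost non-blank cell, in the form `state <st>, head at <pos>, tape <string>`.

state q1, head at -2, tape 110_000

state=q0 head=0 tape=____[1]00   (q0,1)→(q0,0,left)
state=q0 head=-1 tape=___[_]000   (q0,_)→(q2,_,left)
state=q2 head=-2 tape=__[_]_000   (q2,_)→(q1,1,left)
state=q1 head=-3 tape=_[_]1_000   (q1,_)→(q1,1,right)
state=q1 head=-2 tape=_1[1]_000   (q1,1)→(q1,0,right)
state=q1 head=-1 tape=_10[_]000   (q1,_)→(q1,1,right)
state=q1 head=0 tape=_101[0]00   (q1,0)→(q2,0,left)
state=q2 head=-1 tape=_10[1]000   (q2,1)→(q1,_,left)
state=q1 head=-2 tape=_1[0]_000   (q1,0)→(q2,0,left)
state=q2 head=-3 tape=_[1]0_000   (q2,1)→(q1,_,left)
state=q1 head=-4 tape=[_]_0_000   (q1,_)→(q1,1,right)
state=q1 head=-3 tape=1[_]0_000   (q1,_)→(q1,1,right)
state=q1 head=-2 tape=11[0]_000
After 12 steps: state q1, head at -2, tape 110_000.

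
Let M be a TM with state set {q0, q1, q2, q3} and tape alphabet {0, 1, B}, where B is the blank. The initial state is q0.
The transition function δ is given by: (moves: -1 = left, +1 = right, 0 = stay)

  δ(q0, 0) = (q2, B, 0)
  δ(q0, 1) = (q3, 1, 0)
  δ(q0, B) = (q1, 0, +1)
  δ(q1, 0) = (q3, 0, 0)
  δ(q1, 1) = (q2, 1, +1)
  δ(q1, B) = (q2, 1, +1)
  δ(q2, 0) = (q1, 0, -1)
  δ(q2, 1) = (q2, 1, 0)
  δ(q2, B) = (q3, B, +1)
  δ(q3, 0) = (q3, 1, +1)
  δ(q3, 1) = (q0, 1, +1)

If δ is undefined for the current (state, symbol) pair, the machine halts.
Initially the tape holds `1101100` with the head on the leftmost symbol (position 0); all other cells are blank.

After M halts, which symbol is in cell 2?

B

state=q0 head=0 tape=[1]101100B   (q0,1)→(q3,1,0)
state=q3 head=0 tape=[1]101100B   (q3,1)→(q0,1,+1)
state=q0 head=1 tape=1[1]01100B   (q0,1)→(q3,1,0)
state=q3 head=1 tape=1[1]01100B   (q3,1)→(q0,1,+1)
state=q0 head=2 tape=11[0]1100B   (q0,0)→(q2,B,0)
state=q2 head=2 tape=11[B]1100B   (q2,B)→(q3,B,+1)
state=q3 head=3 tape=11B[1]100B   (q3,1)→(q0,1,+1)
state=q0 head=4 tape=11B1[1]00B   (q0,1)→(q3,1,0)
state=q3 head=4 tape=11B1[1]00B   (q3,1)→(q0,1,+1)
state=q0 head=5 tape=11B11[0]0B   (q0,0)→(q2,B,0)
state=q2 head=5 tape=11B11[B]0B   (q2,B)→(q3,B,+1)
state=q3 head=6 tape=11B11B[0]B   (q3,0)→(q3,1,+1)
state=q3 head=7 tape=11B11B1[B]
Cell 2 holds B when M halts.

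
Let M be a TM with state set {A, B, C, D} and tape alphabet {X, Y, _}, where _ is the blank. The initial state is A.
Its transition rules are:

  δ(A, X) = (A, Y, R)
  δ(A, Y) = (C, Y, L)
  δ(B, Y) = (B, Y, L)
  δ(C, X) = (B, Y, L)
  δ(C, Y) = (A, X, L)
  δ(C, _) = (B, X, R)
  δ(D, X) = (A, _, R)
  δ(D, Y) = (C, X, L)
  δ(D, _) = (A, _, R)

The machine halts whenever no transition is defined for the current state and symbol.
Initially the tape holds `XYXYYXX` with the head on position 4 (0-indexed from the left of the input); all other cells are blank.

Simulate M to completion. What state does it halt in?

state=A head=4 tape=_XYXY[Y]XX   (A,Y)→(C,Y,L)
state=C head=3 tape=_XYX[Y]YXX   (C,Y)→(A,X,L)
state=A head=2 tape=_XY[X]XYXX   (A,X)→(A,Y,R)
state=A head=3 tape=_XYY[X]YXX   (A,X)→(A,Y,R)
state=A head=4 tape=_XYYY[Y]XX   (A,Y)→(C,Y,L)
state=C head=3 tape=_XYY[Y]YXX   (C,Y)→(A,X,L)
state=A head=2 tape=_XY[Y]XYXX   (A,Y)→(C,Y,L)
state=C head=1 tape=_X[Y]YXYXX   (C,Y)→(A,X,L)
state=A head=0 tape=_[X]XYXYXX   (A,X)→(A,Y,R)
state=A head=1 tape=_Y[X]YXYXX   (A,X)→(A,Y,R)
state=A head=2 tape=_YY[Y]XYXX   (A,Y)→(C,Y,L)
state=C head=1 tape=_Y[Y]YXYXX   (C,Y)→(A,X,L)
state=A head=0 tape=_[Y]XYXYXX   (A,Y)→(C,Y,L)
state=C head=-1 tape=[_]YXYXYXX   (C,_)→(B,X,R)
state=B head=0 tape=X[Y]XYXYXX   (B,Y)→(B,Y,L)
state=B head=-1 tape=[X]YXYXYXX
No transition is defined for (B, X); M halts in state B.

B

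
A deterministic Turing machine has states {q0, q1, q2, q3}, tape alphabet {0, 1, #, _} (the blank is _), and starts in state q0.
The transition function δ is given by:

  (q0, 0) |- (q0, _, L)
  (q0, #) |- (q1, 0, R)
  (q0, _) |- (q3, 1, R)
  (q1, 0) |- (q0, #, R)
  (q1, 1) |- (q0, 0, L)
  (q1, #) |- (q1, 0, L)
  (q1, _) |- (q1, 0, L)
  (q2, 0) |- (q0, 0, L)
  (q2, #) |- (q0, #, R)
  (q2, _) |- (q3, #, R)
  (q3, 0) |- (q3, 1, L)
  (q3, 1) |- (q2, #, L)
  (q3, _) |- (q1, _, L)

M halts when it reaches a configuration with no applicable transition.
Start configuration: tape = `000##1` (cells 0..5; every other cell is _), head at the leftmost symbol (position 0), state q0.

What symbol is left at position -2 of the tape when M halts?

#

q0 | ___[0]00##1   read 0 → write _, move L, go to q0
q0 | __[_]_00##1   read _ → write 1, move R, go to q3
q3 | __1[_]00##1   read _ → write _, move L, go to q1
q1 | __[1]_00##1   read 1 → write 0, move L, go to q0
q0 | _[_]0_00##1   read _ → write 1, move R, go to q3
q3 | _1[0]_00##1   read 0 → write 1, move L, go to q3
q3 | _[1]1_00##1   read 1 → write #, move L, go to q2
q2 | [_]#1_00##1   read _ → write #, move R, go to q3
q3 | #[#]1_00##1
Cell -2 holds # when M halts.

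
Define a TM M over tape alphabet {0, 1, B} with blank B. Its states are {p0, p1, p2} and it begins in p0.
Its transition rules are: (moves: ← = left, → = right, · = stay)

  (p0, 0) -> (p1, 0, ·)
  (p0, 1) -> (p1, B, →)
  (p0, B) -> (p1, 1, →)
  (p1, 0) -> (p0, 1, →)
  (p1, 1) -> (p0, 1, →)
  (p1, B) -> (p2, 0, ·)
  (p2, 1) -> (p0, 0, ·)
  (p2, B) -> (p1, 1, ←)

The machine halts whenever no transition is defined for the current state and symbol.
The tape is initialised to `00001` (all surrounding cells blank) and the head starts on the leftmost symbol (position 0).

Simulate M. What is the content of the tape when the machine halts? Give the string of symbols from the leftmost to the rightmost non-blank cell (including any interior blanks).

p0 | [0]0001B   read 0 → write 0, move ·, go to p1
p1 | [0]0001B   read 0 → write 1, move →, go to p0
p0 | 1[0]001B   read 0 → write 0, move ·, go to p1
p1 | 1[0]001B   read 0 → write 1, move →, go to p0
p0 | 11[0]01B   read 0 → write 0, move ·, go to p1
p1 | 11[0]01B   read 0 → write 1, move →, go to p0
p0 | 111[0]1B   read 0 → write 0, move ·, go to p1
p1 | 111[0]1B   read 0 → write 1, move →, go to p0
p0 | 1111[1]B   read 1 → write B, move →, go to p1
p1 | 1111B[B]   read B → write 0, move ·, go to p2
p2 | 1111B[0]
The non-blank tape span at halt is 1111B0.

1111B0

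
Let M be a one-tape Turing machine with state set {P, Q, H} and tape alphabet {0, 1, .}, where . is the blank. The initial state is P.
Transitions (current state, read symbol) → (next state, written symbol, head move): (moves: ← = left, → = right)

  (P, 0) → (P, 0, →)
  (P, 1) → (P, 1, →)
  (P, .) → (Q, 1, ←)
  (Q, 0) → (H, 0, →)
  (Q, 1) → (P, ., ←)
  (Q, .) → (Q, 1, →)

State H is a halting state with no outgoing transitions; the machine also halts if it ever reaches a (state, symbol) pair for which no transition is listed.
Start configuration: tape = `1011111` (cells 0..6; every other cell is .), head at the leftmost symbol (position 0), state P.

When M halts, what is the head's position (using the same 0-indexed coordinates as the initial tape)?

state=P head=0 tape=[1]011111.   (P,1)→(P,1,→)
state=P head=1 tape=1[0]11111.   (P,0)→(P,0,→)
state=P head=2 tape=10[1]1111.   (P,1)→(P,1,→)
state=P head=3 tape=101[1]111.   (P,1)→(P,1,→)
state=P head=4 tape=1011[1]11.   (P,1)→(P,1,→)
state=P head=5 tape=10111[1]1.   (P,1)→(P,1,→)
state=P head=6 tape=101111[1].   (P,1)→(P,1,→)
state=P head=7 tape=1011111[.]   (P,.)→(Q,1,←)
state=Q head=6 tape=101111[1]1   (Q,1)→(P,.,←)
state=P head=5 tape=10111[1].1   (P,1)→(P,1,→)
state=P head=6 tape=101111[.]1   (P,.)→(Q,1,←)
state=Q head=5 tape=10111[1]11   (Q,1)→(P,.,←)
state=P head=4 tape=1011[1].11   (P,1)→(P,1,→)
state=P head=5 tape=10111[.]11   (P,.)→(Q,1,←)
state=Q head=4 tape=1011[1]111   (Q,1)→(P,.,←)
state=P head=3 tape=101[1].111   (P,1)→(P,1,→)
state=P head=4 tape=1011[.]111   (P,.)→(Q,1,←)
state=Q head=3 tape=101[1]1111   (Q,1)→(P,.,←)
state=P head=2 tape=10[1].1111   (P,1)→(P,1,→)
state=P head=3 tape=101[.]1111   (P,.)→(Q,1,←)
state=Q head=2 tape=10[1]11111   (Q,1)→(P,.,←)
state=P head=1 tape=1[0].11111   (P,0)→(P,0,→)
state=P head=2 tape=10[.]11111   (P,.)→(Q,1,←)
state=Q head=1 tape=1[0]111111   (Q,0)→(H,0,→)
state=H head=2 tape=10[1]11111
At halt the head is at cell 2.

2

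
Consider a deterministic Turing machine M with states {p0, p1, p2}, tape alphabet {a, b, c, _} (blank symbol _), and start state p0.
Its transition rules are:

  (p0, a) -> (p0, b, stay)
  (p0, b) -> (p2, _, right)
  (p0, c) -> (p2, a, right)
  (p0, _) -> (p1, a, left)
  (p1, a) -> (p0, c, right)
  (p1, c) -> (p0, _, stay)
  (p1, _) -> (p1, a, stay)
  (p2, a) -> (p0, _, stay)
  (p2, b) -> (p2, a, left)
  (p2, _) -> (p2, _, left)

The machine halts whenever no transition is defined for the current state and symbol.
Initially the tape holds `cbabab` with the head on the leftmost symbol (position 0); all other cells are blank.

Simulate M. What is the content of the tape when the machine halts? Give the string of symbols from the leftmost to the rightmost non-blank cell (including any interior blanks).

ccc_aab

p0 | _[c]babab   read c → write a, move right, go to p2
p2 | _a[b]abab   read b → write a, move left, go to p2
p2 | _[a]aabab   read a → write _, move stay, go to p0
p0 | _[_]aabab   read _ → write a, move left, go to p1
p1 | [_]aaabab   read _ → write a, move stay, go to p1
p1 | [a]aaabab   read a → write c, move right, go to p0
p0 | c[a]aabab   read a → write b, move stay, go to p0
p0 | c[b]aabab   read b → write _, move right, go to p2
p2 | c_[a]abab   read a → write _, move stay, go to p0
p0 | c_[_]abab   read _ → write a, move left, go to p1
p1 | c[_]aabab   read _ → write a, move stay, go to p1
p1 | c[a]aabab   read a → write c, move right, go to p0
p0 | cc[a]abab   read a → write b, move stay, go to p0
p0 | cc[b]abab   read b → write _, move right, go to p2
p2 | cc_[a]bab   read a → write _, move stay, go to p0
p0 | cc_[_]bab   read _ → write a, move left, go to p1
p1 | cc[_]abab   read _ → write a, move stay, go to p1
p1 | cc[a]abab   read a → write c, move right, go to p0
p0 | ccc[a]bab   read a → write b, move stay, go to p0
p0 | ccc[b]bab   read b → write _, move right, go to p2
p2 | ccc_[b]ab   read b → write a, move left, go to p2
p2 | ccc[_]aab   read _ → write _, move left, go to p2
p2 | cc[c]_aab
The non-blank tape span at halt is ccc_aab.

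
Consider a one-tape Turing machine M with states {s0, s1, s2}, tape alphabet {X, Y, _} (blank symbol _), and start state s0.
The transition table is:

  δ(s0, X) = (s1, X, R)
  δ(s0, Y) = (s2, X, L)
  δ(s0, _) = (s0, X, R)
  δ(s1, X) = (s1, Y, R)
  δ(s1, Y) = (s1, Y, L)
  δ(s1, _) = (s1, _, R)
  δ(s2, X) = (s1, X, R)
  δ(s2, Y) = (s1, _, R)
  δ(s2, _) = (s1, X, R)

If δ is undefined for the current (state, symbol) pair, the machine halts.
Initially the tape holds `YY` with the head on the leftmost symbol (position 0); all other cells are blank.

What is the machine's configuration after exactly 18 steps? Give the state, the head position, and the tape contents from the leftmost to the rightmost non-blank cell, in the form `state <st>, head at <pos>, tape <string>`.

state=s0 head=0 tape=__[Y]Y   (s0,Y)→(s2,X,L)
state=s2 head=-1 tape=_[_]XY   (s2,_)→(s1,X,R)
state=s1 head=0 tape=_X[X]Y   (s1,X)→(s1,Y,R)
state=s1 head=1 tape=_XY[Y]   (s1,Y)→(s1,Y,L)
state=s1 head=0 tape=_X[Y]Y   (s1,Y)→(s1,Y,L)
state=s1 head=-1 tape=_[X]YY   (s1,X)→(s1,Y,R)
state=s1 head=0 tape=_Y[Y]Y   (s1,Y)→(s1,Y,L)
state=s1 head=-1 tape=_[Y]YY   (s1,Y)→(s1,Y,L)
state=s1 head=-2 tape=[_]YYY   (s1,_)→(s1,_,R)
state=s1 head=-1 tape=_[Y]YY   (s1,Y)→(s1,Y,L)
state=s1 head=-2 tape=[_]YYY   (s1,_)→(s1,_,R)
state=s1 head=-1 tape=_[Y]YY   (s1,Y)→(s1,Y,L)
state=s1 head=-2 tape=[_]YYY   (s1,_)→(s1,_,R)
state=s1 head=-1 tape=_[Y]YY   (s1,Y)→(s1,Y,L)
state=s1 head=-2 tape=[_]YYY   (s1,_)→(s1,_,R)
state=s1 head=-1 tape=_[Y]YY   (s1,Y)→(s1,Y,L)
state=s1 head=-2 tape=[_]YYY   (s1,_)→(s1,_,R)
state=s1 head=-1 tape=_[Y]YY   (s1,Y)→(s1,Y,L)
state=s1 head=-2 tape=[_]YYY
After 18 steps: state s1, head at -2, tape YYY.

state s1, head at -2, tape YYY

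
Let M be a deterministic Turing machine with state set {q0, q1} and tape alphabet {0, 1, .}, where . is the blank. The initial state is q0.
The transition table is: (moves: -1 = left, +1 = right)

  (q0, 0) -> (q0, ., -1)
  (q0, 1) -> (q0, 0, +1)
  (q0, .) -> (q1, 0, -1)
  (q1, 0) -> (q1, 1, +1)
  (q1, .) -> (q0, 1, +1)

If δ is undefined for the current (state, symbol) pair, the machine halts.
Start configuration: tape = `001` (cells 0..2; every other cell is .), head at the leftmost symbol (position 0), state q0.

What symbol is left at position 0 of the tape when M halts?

state=q0 head=0 tape=..[0]01   (q0,0)→(q0,.,-1)
state=q0 head=-1 tape=.[.].01   (q0,.)→(q1,0,-1)
state=q1 head=-2 tape=[.]0.01   (q1,.)→(q0,1,+1)
state=q0 head=-1 tape=1[0].01   (q0,0)→(q0,.,-1)
state=q0 head=-2 tape=[1]..01   (q0,1)→(q0,0,+1)
state=q0 head=-1 tape=0[.].01   (q0,.)→(q1,0,-1)
state=q1 head=-2 tape=[0]0.01   (q1,0)→(q1,1,+1)
state=q1 head=-1 tape=1[0].01   (q1,0)→(q1,1,+1)
state=q1 head=0 tape=11[.]01   (q1,.)→(q0,1,+1)
state=q0 head=1 tape=111[0]1   (q0,0)→(q0,.,-1)
state=q0 head=0 tape=11[1].1   (q0,1)→(q0,0,+1)
state=q0 head=1 tape=110[.]1   (q0,.)→(q1,0,-1)
state=q1 head=0 tape=11[0]01   (q1,0)→(q1,1,+1)
state=q1 head=1 tape=111[0]1   (q1,0)→(q1,1,+1)
state=q1 head=2 tape=1111[1]
Cell 0 holds 1 when M halts.

1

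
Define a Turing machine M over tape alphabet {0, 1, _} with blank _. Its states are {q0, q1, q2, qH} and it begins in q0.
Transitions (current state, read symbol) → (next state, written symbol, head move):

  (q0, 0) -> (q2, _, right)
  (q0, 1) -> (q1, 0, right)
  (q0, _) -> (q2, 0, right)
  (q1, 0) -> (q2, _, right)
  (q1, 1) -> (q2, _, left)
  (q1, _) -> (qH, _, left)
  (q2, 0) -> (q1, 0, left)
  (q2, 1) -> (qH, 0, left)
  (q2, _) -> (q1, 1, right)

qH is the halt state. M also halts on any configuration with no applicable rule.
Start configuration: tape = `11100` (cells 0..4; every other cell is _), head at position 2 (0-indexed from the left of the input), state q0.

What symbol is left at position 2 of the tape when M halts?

q0 | 11[1]00   read 1 → write 0, move right, go to q1
q1 | 110[0]0   read 0 → write _, move right, go to q2
q2 | 110_[0]   read 0 → write 0, move left, go to q1
q1 | 110[_]0   read _ → write _, move left, go to qH
qH | 11[0]_0
Cell 2 holds 0 when M halts.

0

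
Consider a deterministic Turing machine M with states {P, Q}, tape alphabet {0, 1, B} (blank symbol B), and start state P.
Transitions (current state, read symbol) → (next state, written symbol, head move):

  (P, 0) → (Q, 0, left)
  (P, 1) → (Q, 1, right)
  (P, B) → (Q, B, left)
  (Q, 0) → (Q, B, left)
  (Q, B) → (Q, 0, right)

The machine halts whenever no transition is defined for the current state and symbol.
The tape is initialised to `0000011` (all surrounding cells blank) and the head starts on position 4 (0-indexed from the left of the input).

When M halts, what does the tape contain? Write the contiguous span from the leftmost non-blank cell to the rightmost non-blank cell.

state=P head=4 tape=BB0000[0]11   (P,0)→(Q,0,left)
state=Q head=3 tape=BB000[0]011   (Q,0)→(Q,B,left)
state=Q head=2 tape=BB00[0]B011   (Q,0)→(Q,B,left)
state=Q head=1 tape=BB0[0]BB011   (Q,0)→(Q,B,left)
state=Q head=0 tape=BB[0]BBB011   (Q,0)→(Q,B,left)
state=Q head=-1 tape=B[B]BBBB011   (Q,B)→(Q,0,right)
state=Q head=0 tape=B0[B]BBB011   (Q,B)→(Q,0,right)
state=Q head=1 tape=B00[B]BB011   (Q,B)→(Q,0,right)
state=Q head=2 tape=B000[B]B011   (Q,B)→(Q,0,right)
state=Q head=3 tape=B0000[B]011   (Q,B)→(Q,0,right)
state=Q head=4 tape=B00000[0]11   (Q,0)→(Q,B,left)
state=Q head=3 tape=B0000[0]B11   (Q,0)→(Q,B,left)
state=Q head=2 tape=B000[0]BB11   (Q,0)→(Q,B,left)
state=Q head=1 tape=B00[0]BBB11   (Q,0)→(Q,B,left)
state=Q head=0 tape=B0[0]BBBB11   (Q,0)→(Q,B,left)
state=Q head=-1 tape=B[0]BBBBB11   (Q,0)→(Q,B,left)
state=Q head=-2 tape=[B]BBBBBB11   (Q,B)→(Q,0,right)
state=Q head=-1 tape=0[B]BBBBB11   (Q,B)→(Q,0,right)
state=Q head=0 tape=00[B]BBBB11   (Q,B)→(Q,0,right)
state=Q head=1 tape=000[B]BBB11   (Q,B)→(Q,0,right)
state=Q head=2 tape=0000[B]BB11   (Q,B)→(Q,0,right)
state=Q head=3 tape=00000[B]B11   (Q,B)→(Q,0,right)
state=Q head=4 tape=000000[B]11   (Q,B)→(Q,0,right)
state=Q head=5 tape=0000000[1]1
The non-blank tape span at halt is 000000011.

000000011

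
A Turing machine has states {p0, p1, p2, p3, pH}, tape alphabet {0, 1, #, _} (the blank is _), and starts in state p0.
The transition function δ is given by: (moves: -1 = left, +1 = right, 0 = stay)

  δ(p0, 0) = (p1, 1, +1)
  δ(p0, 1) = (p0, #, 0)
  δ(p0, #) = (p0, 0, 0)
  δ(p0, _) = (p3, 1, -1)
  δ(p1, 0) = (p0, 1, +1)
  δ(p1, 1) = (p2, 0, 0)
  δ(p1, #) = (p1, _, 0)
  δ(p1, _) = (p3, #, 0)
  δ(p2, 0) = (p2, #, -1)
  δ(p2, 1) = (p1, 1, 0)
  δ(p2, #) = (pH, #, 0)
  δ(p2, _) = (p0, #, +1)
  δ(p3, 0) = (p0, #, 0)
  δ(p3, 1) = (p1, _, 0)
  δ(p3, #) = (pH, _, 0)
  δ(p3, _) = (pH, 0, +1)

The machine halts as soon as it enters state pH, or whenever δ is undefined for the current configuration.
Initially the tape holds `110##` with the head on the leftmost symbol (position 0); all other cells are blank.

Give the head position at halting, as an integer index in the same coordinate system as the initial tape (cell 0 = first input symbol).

1

state=p0 head=0 tape=_[1]10##   (p0,1)→(p0,#,0)
state=p0 head=0 tape=_[#]10##   (p0,#)→(p0,0,0)
state=p0 head=0 tape=_[0]10##   (p0,0)→(p1,1,+1)
state=p1 head=1 tape=_1[1]0##   (p1,1)→(p2,0,0)
state=p2 head=1 tape=_1[0]0##   (p2,0)→(p2,#,-1)
state=p2 head=0 tape=_[1]#0##   (p2,1)→(p1,1,0)
state=p1 head=0 tape=_[1]#0##   (p1,1)→(p2,0,0)
state=p2 head=0 tape=_[0]#0##   (p2,0)→(p2,#,-1)
state=p2 head=-1 tape=[_]##0##   (p2,_)→(p0,#,+1)
state=p0 head=0 tape=#[#]#0##   (p0,#)→(p0,0,0)
state=p0 head=0 tape=#[0]#0##   (p0,0)→(p1,1,+1)
state=p1 head=1 tape=#1[#]0##   (p1,#)→(p1,_,0)
state=p1 head=1 tape=#1[_]0##   (p1,_)→(p3,#,0)
state=p3 head=1 tape=#1[#]0##   (p3,#)→(pH,_,0)
state=pH head=1 tape=#1[_]0##
At halt the head is at cell 1.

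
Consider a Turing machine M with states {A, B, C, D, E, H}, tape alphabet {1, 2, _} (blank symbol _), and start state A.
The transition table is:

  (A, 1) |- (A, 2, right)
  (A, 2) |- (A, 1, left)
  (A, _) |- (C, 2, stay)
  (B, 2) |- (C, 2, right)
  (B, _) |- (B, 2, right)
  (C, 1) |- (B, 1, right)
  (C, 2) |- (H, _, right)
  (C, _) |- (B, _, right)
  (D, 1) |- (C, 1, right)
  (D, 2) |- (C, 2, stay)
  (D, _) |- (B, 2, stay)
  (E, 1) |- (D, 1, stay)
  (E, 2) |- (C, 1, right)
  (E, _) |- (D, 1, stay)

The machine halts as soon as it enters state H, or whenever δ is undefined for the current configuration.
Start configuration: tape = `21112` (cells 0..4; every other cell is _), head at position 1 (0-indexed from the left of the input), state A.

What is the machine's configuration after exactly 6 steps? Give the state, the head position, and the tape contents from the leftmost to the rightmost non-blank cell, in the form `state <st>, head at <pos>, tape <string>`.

state=A head=1 tape=2[1]112   (A,1)→(A,2,right)
state=A head=2 tape=22[1]12   (A,1)→(A,2,right)
state=A head=3 tape=222[1]2   (A,1)→(A,2,right)
state=A head=4 tape=2222[2]   (A,2)→(A,1,left)
state=A head=3 tape=222[2]1   (A,2)→(A,1,left)
state=A head=2 tape=22[2]11   (A,2)→(A,1,left)
state=A head=1 tape=2[2]111
After 6 steps: state A, head at 1, tape 22111.

state A, head at 1, tape 22111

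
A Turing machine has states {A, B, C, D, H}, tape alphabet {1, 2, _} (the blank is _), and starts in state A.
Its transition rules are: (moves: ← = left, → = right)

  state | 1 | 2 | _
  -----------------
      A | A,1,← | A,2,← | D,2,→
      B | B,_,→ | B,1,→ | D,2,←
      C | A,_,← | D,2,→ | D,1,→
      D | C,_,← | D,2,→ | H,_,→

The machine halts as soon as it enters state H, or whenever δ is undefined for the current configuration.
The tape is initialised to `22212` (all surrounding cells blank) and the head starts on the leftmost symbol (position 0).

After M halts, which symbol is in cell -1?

A | _[2]2212   read 2 → write 2, move ←, go to A
A | [_]22212   read _ → write 2, move →, go to D
D | 2[2]2212   read 2 → write 2, move →, go to D
D | 22[2]212   read 2 → write 2, move →, go to D
D | 222[2]12   read 2 → write 2, move →, go to D
D | 2222[1]2   read 1 → write _, move ←, go to C
C | 222[2]_2   read 2 → write 2, move →, go to D
D | 2222[_]2   read _ → write _, move →, go to H
H | 2222_[2]
Cell -1 holds 2 when M halts.

2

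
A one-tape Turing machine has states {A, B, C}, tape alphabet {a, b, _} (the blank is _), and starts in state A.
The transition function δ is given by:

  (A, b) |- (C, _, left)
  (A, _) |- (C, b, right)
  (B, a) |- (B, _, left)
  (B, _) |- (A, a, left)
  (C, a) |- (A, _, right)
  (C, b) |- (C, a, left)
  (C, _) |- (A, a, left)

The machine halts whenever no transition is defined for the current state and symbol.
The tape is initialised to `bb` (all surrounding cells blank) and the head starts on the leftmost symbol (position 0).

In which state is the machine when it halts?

A

state=A head=0 tape=____[b]b   (A,b)→(C,_,left)
state=C head=-1 tape=___[_]_b   (C,_)→(A,a,left)
state=A head=-2 tape=__[_]a_b   (A,_)→(C,b,right)
state=C head=-1 tape=__b[a]_b   (C,a)→(A,_,right)
state=A head=0 tape=__b_[_]b   (A,_)→(C,b,right)
state=C head=1 tape=__b_b[b]   (C,b)→(C,a,left)
state=C head=0 tape=__b_[b]a   (C,b)→(C,a,left)
state=C head=-1 tape=__b[_]aa   (C,_)→(A,a,left)
state=A head=-2 tape=__[b]aaa   (A,b)→(C,_,left)
state=C head=-3 tape=_[_]_aaa   (C,_)→(A,a,left)
state=A head=-4 tape=[_]a_aaa   (A,_)→(C,b,right)
state=C head=-3 tape=b[a]_aaa   (C,a)→(A,_,right)
state=A head=-2 tape=b_[_]aaa   (A,_)→(C,b,right)
state=C head=-1 tape=b_b[a]aa   (C,a)→(A,_,right)
state=A head=0 tape=b_b_[a]a
No transition is defined for (A, a); M halts in state A.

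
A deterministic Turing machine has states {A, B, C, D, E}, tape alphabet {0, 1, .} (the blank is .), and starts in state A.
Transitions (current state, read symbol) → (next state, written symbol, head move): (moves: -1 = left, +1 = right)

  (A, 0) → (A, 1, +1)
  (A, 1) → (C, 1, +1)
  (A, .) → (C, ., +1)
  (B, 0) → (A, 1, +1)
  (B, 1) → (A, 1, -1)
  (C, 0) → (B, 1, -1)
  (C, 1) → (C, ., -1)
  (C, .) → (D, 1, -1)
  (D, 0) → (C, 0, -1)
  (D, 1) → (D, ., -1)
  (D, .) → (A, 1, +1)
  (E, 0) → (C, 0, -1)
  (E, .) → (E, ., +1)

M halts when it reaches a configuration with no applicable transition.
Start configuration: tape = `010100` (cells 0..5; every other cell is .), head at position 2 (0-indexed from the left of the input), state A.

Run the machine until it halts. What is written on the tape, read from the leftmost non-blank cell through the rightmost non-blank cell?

1...10

state=A head=2 tape=.01[0]100   (A,0)→(A,1,+1)
state=A head=3 tape=.011[1]00   (A,1)→(C,1,+1)
state=C head=4 tape=.0111[0]0   (C,0)→(B,1,-1)
state=B head=3 tape=.011[1]10   (B,1)→(A,1,-1)
state=A head=2 tape=.01[1]110   (A,1)→(C,1,+1)
state=C head=3 tape=.011[1]10   (C,1)→(C,.,-1)
state=C head=2 tape=.01[1].10   (C,1)→(C,.,-1)
state=C head=1 tape=.0[1]..10   (C,1)→(C,.,-1)
state=C head=0 tape=.[0]...10   (C,0)→(B,1,-1)
state=B head=-1 tape=[.]1...10
The non-blank tape span at halt is 1...10.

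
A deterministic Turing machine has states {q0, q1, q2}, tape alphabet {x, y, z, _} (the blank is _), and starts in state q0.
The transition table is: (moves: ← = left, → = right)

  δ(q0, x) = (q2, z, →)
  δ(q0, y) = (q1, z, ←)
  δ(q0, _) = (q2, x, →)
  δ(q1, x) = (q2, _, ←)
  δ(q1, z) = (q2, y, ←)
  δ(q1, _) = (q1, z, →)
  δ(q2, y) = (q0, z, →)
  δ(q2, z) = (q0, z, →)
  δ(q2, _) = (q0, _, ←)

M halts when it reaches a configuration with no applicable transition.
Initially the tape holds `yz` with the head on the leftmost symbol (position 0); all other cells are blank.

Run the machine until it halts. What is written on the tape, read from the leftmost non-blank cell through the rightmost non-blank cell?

z_yzz

q0 | ___[y]z   read y → write z, move ←, go to q1
q1 | __[_]zz   read _ → write z, move →, go to q1
q1 | __z[z]z   read z → write y, move ←, go to q2
q2 | __[z]yz   read z → write z, move →, go to q0
q0 | __z[y]z   read y → write z, move ←, go to q1
q1 | __[z]zz   read z → write y, move ←, go to q2
q2 | _[_]yzz   read _ → write _, move ←, go to q0
q0 | [_]_yzz   read _ → write x, move →, go to q2
q2 | x[_]yzz   read _ → write _, move ←, go to q0
q0 | [x]_yzz   read x → write z, move →, go to q2
q2 | z[_]yzz   read _ → write _, move ←, go to q0
q0 | [z]_yzz
The non-blank tape span at halt is z_yzz.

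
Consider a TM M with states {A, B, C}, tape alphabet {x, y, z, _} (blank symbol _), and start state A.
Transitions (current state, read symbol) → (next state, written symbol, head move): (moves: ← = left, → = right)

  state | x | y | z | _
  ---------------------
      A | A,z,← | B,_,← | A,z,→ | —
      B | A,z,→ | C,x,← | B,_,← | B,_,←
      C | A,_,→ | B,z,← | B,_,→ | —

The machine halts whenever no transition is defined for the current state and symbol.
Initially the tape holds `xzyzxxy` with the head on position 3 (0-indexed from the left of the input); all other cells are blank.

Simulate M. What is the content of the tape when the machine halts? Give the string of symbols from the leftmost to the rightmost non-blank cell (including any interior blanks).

A | xzy[z]xxy   read z → write z, move →, go to A
A | xzyz[x]xy   read x → write z, move ←, go to A
A | xzy[z]zxy   read z → write z, move →, go to A
A | xzyz[z]xy   read z → write z, move →, go to A
A | xzyzz[x]y   read x → write z, move ←, go to A
A | xzyz[z]zy   read z → write z, move →, go to A
A | xzyzz[z]y   read z → write z, move →, go to A
A | xzyzzz[y]   read y → write _, move ←, go to B
B | xzyzz[z]_   read z → write _, move ←, go to B
B | xzyz[z]__   read z → write _, move ←, go to B
B | xzy[z]___   read z → write _, move ←, go to B
B | xz[y]____   read y → write x, move ←, go to C
C | x[z]x____   read z → write _, move →, go to B
B | x_[x]____   read x → write z, move →, go to A
A | x_z[_]___
The non-blank tape span at halt is x_z.

x_z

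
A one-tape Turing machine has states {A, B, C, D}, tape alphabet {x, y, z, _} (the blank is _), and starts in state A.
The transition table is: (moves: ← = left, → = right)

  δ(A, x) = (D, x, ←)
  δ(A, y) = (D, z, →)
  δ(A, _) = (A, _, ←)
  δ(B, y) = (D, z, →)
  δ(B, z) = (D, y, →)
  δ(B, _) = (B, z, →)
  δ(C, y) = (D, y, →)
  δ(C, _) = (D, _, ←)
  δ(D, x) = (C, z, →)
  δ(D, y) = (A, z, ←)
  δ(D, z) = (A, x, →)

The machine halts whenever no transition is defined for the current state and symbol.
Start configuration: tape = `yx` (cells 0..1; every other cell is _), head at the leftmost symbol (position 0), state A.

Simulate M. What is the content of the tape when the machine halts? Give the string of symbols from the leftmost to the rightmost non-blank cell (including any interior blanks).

state=A head=0 tape=[y]x_   (A,y)→(D,z,→)
state=D head=1 tape=z[x]_   (D,x)→(C,z,→)
state=C head=2 tape=zz[_]   (C,_)→(D,_,←)
state=D head=1 tape=z[z]_   (D,z)→(A,x,→)
state=A head=2 tape=zx[_]   (A,_)→(A,_,←)
state=A head=1 tape=z[x]_   (A,x)→(D,x,←)
state=D head=0 tape=[z]x_   (D,z)→(A,x,→)
state=A head=1 tape=x[x]_   (A,x)→(D,x,←)
state=D head=0 tape=[x]x_   (D,x)→(C,z,→)
state=C head=1 tape=z[x]_
The non-blank tape span at halt is zx.

zx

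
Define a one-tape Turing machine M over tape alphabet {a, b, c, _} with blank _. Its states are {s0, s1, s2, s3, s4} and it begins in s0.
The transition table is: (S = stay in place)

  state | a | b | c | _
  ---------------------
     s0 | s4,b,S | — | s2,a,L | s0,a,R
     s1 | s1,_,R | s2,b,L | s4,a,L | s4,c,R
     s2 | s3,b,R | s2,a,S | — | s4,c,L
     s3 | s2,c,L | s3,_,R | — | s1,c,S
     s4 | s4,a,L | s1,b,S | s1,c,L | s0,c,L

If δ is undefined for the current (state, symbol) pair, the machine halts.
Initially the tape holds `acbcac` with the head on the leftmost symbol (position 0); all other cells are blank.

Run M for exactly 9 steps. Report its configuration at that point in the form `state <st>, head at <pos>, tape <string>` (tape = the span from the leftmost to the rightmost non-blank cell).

state s2, head at -3, tape bccbcbcac

s0 | ___[a]cbcac   read a → write b, move S, go to s4
s4 | ___[b]cbcac   read b → write b, move S, go to s1
s1 | ___[b]cbcac   read b → write b, move L, go to s2
s2 | __[_]bcbcac   read _ → write c, move L, go to s4
s4 | _[_]cbcbcac   read _ → write c, move L, go to s0
s0 | [_]ccbcbcac   read _ → write a, move R, go to s0
s0 | a[c]cbcbcac   read c → write a, move L, go to s2
s2 | [a]acbcbcac   read a → write b, move R, go to s3
s3 | b[a]cbcbcac   read a → write c, move L, go to s2
s2 | [b]ccbcbcac
After 9 steps: state s2, head at -3, tape bccbcbcac.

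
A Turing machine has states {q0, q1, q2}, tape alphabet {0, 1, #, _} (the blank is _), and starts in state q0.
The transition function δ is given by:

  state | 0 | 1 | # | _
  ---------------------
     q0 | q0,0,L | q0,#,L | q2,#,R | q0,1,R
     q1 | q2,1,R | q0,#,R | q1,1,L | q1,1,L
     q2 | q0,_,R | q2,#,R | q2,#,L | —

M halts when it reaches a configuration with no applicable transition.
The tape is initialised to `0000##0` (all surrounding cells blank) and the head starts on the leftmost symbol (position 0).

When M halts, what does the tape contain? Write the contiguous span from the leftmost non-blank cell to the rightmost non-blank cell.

###000##0

state=q0 head=0 tape=___[0]000##0   (q0,0)→(q0,0,L)
state=q0 head=-1 tape=__[_]0000##0   (q0,_)→(q0,1,R)
state=q0 head=0 tape=__1[0]000##0   (q0,0)→(q0,0,L)
state=q0 head=-1 tape=__[1]0000##0   (q0,1)→(q0,#,L)
state=q0 head=-2 tape=_[_]#0000##0   (q0,_)→(q0,1,R)
state=q0 head=-1 tape=_1[#]0000##0   (q0,#)→(q2,#,R)
state=q2 head=0 tape=_1#[0]000##0   (q2,0)→(q0,_,R)
state=q0 head=1 tape=_1#_[0]00##0   (q0,0)→(q0,0,L)
state=q0 head=0 tape=_1#[_]000##0   (q0,_)→(q0,1,R)
state=q0 head=1 tape=_1#1[0]00##0   (q0,0)→(q0,0,L)
state=q0 head=0 tape=_1#[1]000##0   (q0,1)→(q0,#,L)
state=q0 head=-1 tape=_1[#]#000##0   (q0,#)→(q2,#,R)
state=q2 head=0 tape=_1#[#]000##0   (q2,#)→(q2,#,L)
state=q2 head=-1 tape=_1[#]#000##0   (q2,#)→(q2,#,L)
state=q2 head=-2 tape=_[1]##000##0   (q2,1)→(q2,#,R)
state=q2 head=-1 tape=_#[#]#000##0   (q2,#)→(q2,#,L)
state=q2 head=-2 tape=_[#]##000##0   (q2,#)→(q2,#,L)
state=q2 head=-3 tape=[_]###000##0
The non-blank tape span at halt is ###000##0.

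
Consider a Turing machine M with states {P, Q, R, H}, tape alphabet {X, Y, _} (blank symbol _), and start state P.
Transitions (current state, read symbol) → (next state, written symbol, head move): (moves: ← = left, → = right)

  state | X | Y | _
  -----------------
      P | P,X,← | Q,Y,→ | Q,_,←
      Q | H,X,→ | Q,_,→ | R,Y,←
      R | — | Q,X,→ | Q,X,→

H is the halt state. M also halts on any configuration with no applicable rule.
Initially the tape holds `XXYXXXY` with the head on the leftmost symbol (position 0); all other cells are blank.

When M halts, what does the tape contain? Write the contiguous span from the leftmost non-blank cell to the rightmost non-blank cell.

XX_XXYXXXY

P | ___[X]XYXXXY   read X → write X, move ←, go to P
P | __[_]XXYXXXY   read _ → write _, move ←, go to Q
Q | _[_]_XXYXXXY   read _ → write Y, move ←, go to R
R | [_]Y_XXYXXXY   read _ → write X, move →, go to Q
Q | X[Y]_XXYXXXY   read Y → write _, move →, go to Q
Q | X_[_]XXYXXXY   read _ → write Y, move ←, go to R
R | X[_]YXXYXXXY   read _ → write X, move →, go to Q
Q | XX[Y]XXYXXXY   read Y → write _, move →, go to Q
Q | XX_[X]XYXXXY   read X → write X, move →, go to H
H | XX_X[X]YXXXY
The non-blank tape span at halt is XX_XXYXXXY.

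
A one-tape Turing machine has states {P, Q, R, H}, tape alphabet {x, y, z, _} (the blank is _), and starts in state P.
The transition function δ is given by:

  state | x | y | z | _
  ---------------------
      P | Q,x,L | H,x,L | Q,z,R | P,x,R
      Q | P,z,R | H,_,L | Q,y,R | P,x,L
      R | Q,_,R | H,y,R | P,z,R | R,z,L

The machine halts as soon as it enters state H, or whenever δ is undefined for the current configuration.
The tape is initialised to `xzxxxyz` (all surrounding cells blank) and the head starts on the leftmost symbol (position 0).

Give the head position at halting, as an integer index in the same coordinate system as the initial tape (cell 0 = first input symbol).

4

state=P head=0 tape=__[x]zxxxyz   (P,x)→(Q,x,L)
state=Q head=-1 tape=_[_]xzxxxyz   (Q,_)→(P,x,L)
state=P head=-2 tape=[_]xxzxxxyz   (P,_)→(P,x,R)
state=P head=-1 tape=x[x]xzxxxyz   (P,x)→(Q,x,L)
state=Q head=-2 tape=[x]xxzxxxyz   (Q,x)→(P,z,R)
state=P head=-1 tape=z[x]xzxxxyz   (P,x)→(Q,x,L)
state=Q head=-2 tape=[z]xxzxxxyz   (Q,z)→(Q,y,R)
state=Q head=-1 tape=y[x]xzxxxyz   (Q,x)→(P,z,R)
state=P head=0 tape=yz[x]zxxxyz   (P,x)→(Q,x,L)
state=Q head=-1 tape=y[z]xzxxxyz   (Q,z)→(Q,y,R)
state=Q head=0 tape=yy[x]zxxxyz   (Q,x)→(P,z,R)
state=P head=1 tape=yyz[z]xxxyz   (P,z)→(Q,z,R)
state=Q head=2 tape=yyzz[x]xxyz   (Q,x)→(P,z,R)
state=P head=3 tape=yyzzz[x]xyz   (P,x)→(Q,x,L)
state=Q head=2 tape=yyzz[z]xxyz   (Q,z)→(Q,y,R)
state=Q head=3 tape=yyzzy[x]xyz   (Q,x)→(P,z,R)
state=P head=4 tape=yyzzyz[x]yz   (P,x)→(Q,x,L)
state=Q head=3 tape=yyzzy[z]xyz   (Q,z)→(Q,y,R)
state=Q head=4 tape=yyzzyy[x]yz   (Q,x)→(P,z,R)
state=P head=5 tape=yyzzyyz[y]z   (P,y)→(H,x,L)
state=H head=4 tape=yyzzyy[z]xz
At halt the head is at cell 4.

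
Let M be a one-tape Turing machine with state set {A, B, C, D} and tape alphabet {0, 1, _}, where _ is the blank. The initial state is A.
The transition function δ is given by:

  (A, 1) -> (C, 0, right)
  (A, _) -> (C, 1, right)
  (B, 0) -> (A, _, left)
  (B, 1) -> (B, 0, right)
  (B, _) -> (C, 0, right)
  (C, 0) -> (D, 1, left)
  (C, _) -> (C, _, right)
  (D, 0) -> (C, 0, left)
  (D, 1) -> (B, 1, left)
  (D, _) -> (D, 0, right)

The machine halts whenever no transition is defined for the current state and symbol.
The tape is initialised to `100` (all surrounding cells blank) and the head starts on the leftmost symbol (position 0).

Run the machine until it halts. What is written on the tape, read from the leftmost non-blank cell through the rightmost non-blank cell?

A | __[1]00   read 1 → write 0, move right, go to C
C | __0[0]0   read 0 → write 1, move left, go to D
D | __[0]10   read 0 → write 0, move left, go to C
C | _[_]010   read _ → write _, move right, go to C
C | __[0]10   read 0 → write 1, move left, go to D
D | _[_]110   read _ → write 0, move right, go to D
D | _0[1]10   read 1 → write 1, move left, go to B
B | _[0]110   read 0 → write _, move left, go to A
A | [_]_110   read _ → write 1, move right, go to C
C | 1[_]110   read _ → write _, move right, go to C
C | 1_[1]10
The non-blank tape span at halt is 1_110.

1_110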